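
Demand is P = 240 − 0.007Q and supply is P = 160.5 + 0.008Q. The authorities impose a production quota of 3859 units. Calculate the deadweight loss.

15573.61

Competitive equilibrium: 240 − 0.007Q = 160.5 + 0.008Q → Q* = 5300, P* = 202.9.
At Q = 3859: demand price = 240 − 0.007·3859 = 212.987; supply price = 160.5 + 0.008·3859 = 191.372.
ΔQ = 5300 − 3859 = 1441; wedge = 212.987 − 191.372 = 21.615.
DWL = ½ × 1441 × 21.615 = 15573.61.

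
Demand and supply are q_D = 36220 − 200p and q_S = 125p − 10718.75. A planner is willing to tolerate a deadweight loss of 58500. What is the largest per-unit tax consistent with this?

In inverse form: demand p = 181.1 − 0.005q, supply p = 85.75 + 0.008q.
Competitive equilibrium: 181.1 − 0.005q = 85.75 + 0.008q → q* = 7334.6154, p* = 144.4269.
A tax t gives Δq = t/0.013 and wedge t, so DWL = t²/0.026.
t²/0.026 = 58500 → t² = 1521 → t = 39.

39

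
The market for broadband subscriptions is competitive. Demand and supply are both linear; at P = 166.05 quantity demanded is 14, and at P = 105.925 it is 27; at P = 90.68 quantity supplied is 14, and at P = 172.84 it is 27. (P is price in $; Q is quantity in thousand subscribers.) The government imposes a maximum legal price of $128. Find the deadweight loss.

Demand slope = (105.925 − 166.05)/(27 − 14) = −4.625, so P = 230.8 − 4.625Q.
Supply slope = (172.84 − 90.68)/(27 − 14) = 6.32, so P = 2.2 + 6.32Q.
Competitive equilibrium: 230.8 − 4.625Q = 2.2 + 6.32Q → Q* = 20.8862, P* = 134.2011.
At the ceiling P = 128, quantity supplied = (128 − 2.2)/6.32 = 19.9051.
Willingness to pay at Q' = 19.9051: 230.8 − 4.625·19.9051 = 138.7389.
ΔQ = 20.8862 − 19.9051 = 0.9811; wedge = 138.7389 − 128 = 10.7389.
The triangle = ½ × 0.9811 × 10.7389 = $5.27 thousand.

$5.27 thousand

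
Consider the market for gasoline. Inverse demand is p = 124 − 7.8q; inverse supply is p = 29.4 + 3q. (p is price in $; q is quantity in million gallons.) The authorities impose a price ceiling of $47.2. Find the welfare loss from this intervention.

$43.12 million

Competitive equilibrium: 124 − 7.8q = 29.4 + 3q → q* = 8.75926, p* = 55.67778.
At the ceiling p = 47.2, quantity supplied = (47.2 − 29.4)/3 = 5.93333.
Willingness to pay at q' = 5.93333: 124 − 7.8·5.93333 = 77.72003.
Δq = 8.75926 − 5.93333 = 2.82593; wedge = 77.72003 − 47.2 = 30.52003.
Welfare loss = ½ × 2.82593 × 30.52003 = $43.12 million.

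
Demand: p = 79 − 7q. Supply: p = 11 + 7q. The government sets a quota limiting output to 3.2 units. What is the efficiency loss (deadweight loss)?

Competitive equilibrium: 79 − 7q = 11 + 7q → q* = 4.8571, p* = 45.
At q = 3.2: demand price = 79 − 7·3.2 = 56.6; supply price = 11 + 7·3.2 = 33.4.
Δq = 4.8571 − 3.2 = 1.6571; wedge = 56.6 − 33.4 = 23.2.
Welfare loss = ½ × 1.6571 × 23.2 = 19.22.

19.22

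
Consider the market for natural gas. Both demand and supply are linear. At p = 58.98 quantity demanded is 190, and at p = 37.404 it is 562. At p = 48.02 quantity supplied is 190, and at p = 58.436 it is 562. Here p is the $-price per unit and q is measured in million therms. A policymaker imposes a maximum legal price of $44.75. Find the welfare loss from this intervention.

Demand slope = (37.404 − 58.98)/(562 − 190) = −0.058, so p = 70 − 0.058q.
Supply slope = (58.436 − 48.02)/(562 − 190) = 0.028, so p = 42.7 + 0.028q.
Competitive equilibrium: 70 − 0.058q = 42.7 + 0.028q → q* = 317.4419, p* = 51.5884.
At the ceiling p = 44.75, quantity supplied = (44.75 − 42.7)/0.028 = 73.2143.
Willingness to pay at q' = 73.2143: 70 − 0.058·73.2143 = 65.7536.
Δq = 317.4419 − 73.2143 = 244.2276; wedge = 65.7536 − 44.75 = 21.0036.
Deadweight loss = ½ × 244.2276 × 21.0036 = $2564.83 million.

$2564.83 million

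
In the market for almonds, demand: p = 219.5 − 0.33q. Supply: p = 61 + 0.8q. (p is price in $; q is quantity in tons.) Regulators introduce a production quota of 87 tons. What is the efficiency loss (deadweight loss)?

$1603.02

Competitive equilibrium: 219.5 − 0.33q = 61 + 0.8q → q* = 140.26549, p* = 173.21239.
At q = 87: demand price = 219.5 − 0.33·87 = 190.79; supply price = 61 + 0.8·87 = 130.6.
Δq = 140.26549 − 87 = 53.26549; wedge = 190.79 − 130.6 = 60.19.
The triangle = ½ × 53.26549 × 60.19 = $1603.02.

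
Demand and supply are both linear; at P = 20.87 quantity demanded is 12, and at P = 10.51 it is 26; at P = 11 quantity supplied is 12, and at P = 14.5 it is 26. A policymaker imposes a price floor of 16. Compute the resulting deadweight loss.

Demand slope = (10.51 − 20.87)/(26 − 12) = −0.74, so P = 29.75 − 0.74Q.
Supply slope = (14.5 − 11)/(26 − 12) = 0.25, so P = 8 + 0.25Q.
Competitive equilibrium: 29.75 − 0.74Q = 8 + 0.25Q → Q* = 21.9697, P* = 13.4924.
At the floor P = 16, quantity demanded = (29.75 − 16)/0.74 = 18.5811.
Sellers' marginal cost at Q' = 18.5811: 8 + 0.25·18.5811 = 12.6453.
ΔQ = 21.9697 − 18.5811 = 3.3886; wedge = 16 − 12.6453 = 3.3547.
Welfare loss = ½ × 3.3886 × 3.3547 = 5.68.

5.68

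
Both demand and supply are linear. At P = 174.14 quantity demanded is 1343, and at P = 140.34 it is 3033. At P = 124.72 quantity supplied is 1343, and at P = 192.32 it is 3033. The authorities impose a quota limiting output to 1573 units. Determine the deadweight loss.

Demand slope = (140.34 − 174.14)/(3033 − 1343) = −0.02, so P = 201 − 0.02Q.
Supply slope = (192.32 − 124.72)/(3033 − 1343) = 0.04, so P = 71 + 0.04Q.
Competitive equilibrium: 201 − 0.02Q = 71 + 0.04Q → Q* = 2166.6667, P* = 157.6667.
At Q = 1573: demand price = 201 − 0.02·1573 = 169.54; supply price = 71 + 0.04·1573 = 133.92.
ΔQ = 2166.6667 − 1573 = 593.6667; wedge = 169.54 − 133.92 = 35.62.
DWL = ½ × 593.6667 × 35.62 = 10573.20.

10573.20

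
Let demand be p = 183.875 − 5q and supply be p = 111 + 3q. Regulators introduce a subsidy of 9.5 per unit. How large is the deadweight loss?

5.64

Competitive equilibrium: 183.875 − 5q = 111 + 3q → q* = 9.1094, p* = 138.3281.
The subsidy lowers effective supply by 9.5: p = 101.5 + 3q.
New quantity: 183.875 − 5q = 101.5 + 3q → q' = 10.2969.
Overproduction Δq = 10.2969 − 9.1094 = 1.1875; wedge = subsidy = 9.5.
DWL = ½ × 1.1875 × 9.5 = 5.64.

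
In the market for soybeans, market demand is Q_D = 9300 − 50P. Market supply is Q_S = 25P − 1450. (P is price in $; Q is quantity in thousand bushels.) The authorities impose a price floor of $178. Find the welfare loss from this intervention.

In inverse form: demand P = 186 − 0.02Q, supply P = 58 + 0.04Q.
Competitive equilibrium: 186 − 0.02Q = 58 + 0.04Q → Q* = 2133.3333, P* = 143.3333.
At the floor P = 178, quantity demanded = (186 − 178)/0.02 = 400.
Sellers' marginal cost at Q' = 400: 58 + 0.04·400 = 74.
ΔQ = 2133.3333 − 400 = 1733.3333; wedge = 178 − 74 = 104.
Deadweight loss = ½ × 1733.3333 × 104 = $90133.33 thousand.

$90133.33 thousand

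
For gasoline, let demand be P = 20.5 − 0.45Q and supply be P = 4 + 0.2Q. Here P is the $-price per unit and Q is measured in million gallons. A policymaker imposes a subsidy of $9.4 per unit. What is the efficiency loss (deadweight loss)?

Competitive equilibrium: 20.5 − 0.45Q = 4 + 0.2Q → Q* = 25.3846, P* = 9.0769.
The subsidy lowers effective supply by 9.4: P = 0.2Q − 5.4.
New quantity: 20.5 − 0.45Q = 0.2Q − 5.4 → Q' = 39.8462.
Overproduction ΔQ = 39.8462 − 25.3846 = 14.4616; wedge = subsidy = 9.4.
Welfare loss = ½ × 14.4616 × 9.4 = $67.97 million.

$67.97 million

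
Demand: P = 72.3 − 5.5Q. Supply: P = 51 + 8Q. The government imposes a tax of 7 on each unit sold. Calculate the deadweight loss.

1.81

Competitive equilibrium: 72.3 − 5.5Q = 51 + 8Q → Q* = 1.5778, P* = 63.6222.
With the tax, the buyer price exceeds the seller price by 7: (72.3 − 5.5Q) − (51 + 8Q) = 7 → Q' = 1.0593.
ΔQ = 1.5778 − 1.0593 = 0.5185; the wedge equals the tax, 7.
The triangle = ½ × 0.5185 × 7 = 1.81.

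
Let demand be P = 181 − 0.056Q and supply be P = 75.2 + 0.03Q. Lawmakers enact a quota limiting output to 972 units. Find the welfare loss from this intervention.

Competitive equilibrium: 181 − 0.056Q = 75.2 + 0.03Q → Q* = 1230.2326, P* = 112.107.
At Q = 972: demand price = 181 − 0.056·972 = 126.568; supply price = 75.2 + 0.03·972 = 104.36.
ΔQ = 1230.2326 − 972 = 258.2326; wedge = 126.568 − 104.36 = 22.208.
The triangle = ½ × 258.2326 × 22.208 = 2867.41.

2867.41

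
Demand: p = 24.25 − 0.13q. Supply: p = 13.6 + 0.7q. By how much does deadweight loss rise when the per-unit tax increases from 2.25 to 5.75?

Competitive equilibrium: 24.25 − 0.13q = 13.6 + 0.7q → q* = 12.8313, p* = 22.5819.
For a per-unit tax t: Δq = t/0.83, so DWL = ½·t·(t/0.83) = t²/1.66.
At t = 2.25: DWL = 3.05. At t = 5.75: DWL = 19.917.
Increase = 19.917 − 3.05 = 16.87.

16.87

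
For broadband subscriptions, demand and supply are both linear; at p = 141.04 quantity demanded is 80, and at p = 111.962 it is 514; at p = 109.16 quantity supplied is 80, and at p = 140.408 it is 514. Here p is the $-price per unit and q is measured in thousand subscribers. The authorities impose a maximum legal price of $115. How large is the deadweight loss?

Demand slope = (111.962 − 141.04)/(514 − 80) = −0.067, so p = 146.4 − 0.067q.
Supply slope = (140.408 − 109.16)/(514 − 80) = 0.072, so p = 103.4 + 0.072q.
Competitive equilibrium: 146.4 − 0.067q = 103.4 + 0.072q → q* = 309.3525, p* = 125.6734.
At the ceiling p = 115, quantity supplied = (115 − 103.4)/0.072 = 161.1111.
Willingness to pay at q' = 161.1111: 146.4 − 0.067·161.1111 = 135.6056.
Δq = 309.3525 − 161.1111 = 148.2414; wedge = 135.6056 − 115 = 20.6056.
DWL = ½ × 148.2414 × 20.6056 = $1527.30 thousand.

$1527.30 thousand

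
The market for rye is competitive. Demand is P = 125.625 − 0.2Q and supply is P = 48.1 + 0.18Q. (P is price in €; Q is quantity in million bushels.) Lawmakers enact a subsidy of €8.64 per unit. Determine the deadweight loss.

Competitive equilibrium: 125.625 − 0.2Q = 48.1 + 0.18Q → Q* = 204.0132, P* = 84.8224.
The subsidy lowers effective supply by 8.64: P = 39.46 + 0.18Q.
New quantity: 125.625 − 0.2Q = 39.46 + 0.18Q → Q' = 226.75.
Overproduction ΔQ = 226.75 − 204.0132 = 22.7368; wedge = subsidy = 8.64.
The triangle = ½ × 22.7368 × 8.64 = €98.22 million.

€98.22 million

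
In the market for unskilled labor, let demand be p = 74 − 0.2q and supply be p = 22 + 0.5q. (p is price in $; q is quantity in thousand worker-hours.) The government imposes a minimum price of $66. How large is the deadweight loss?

Competitive equilibrium: 74 − 0.2q = 22 + 0.5q → q* = 74.2857, p* = 59.1429.
At the floor p = 66, quantity demanded = (74 − 66)/0.2 = 40.
Sellers' marginal cost at q' = 40: 22 + 0.5·40 = 42.
Δq = 74.2857 − 40 = 34.2857; wedge = 66 − 42 = 24.
Welfare loss = ½ × 34.2857 × 24 = $411.43 thousand.

$411.43 thousand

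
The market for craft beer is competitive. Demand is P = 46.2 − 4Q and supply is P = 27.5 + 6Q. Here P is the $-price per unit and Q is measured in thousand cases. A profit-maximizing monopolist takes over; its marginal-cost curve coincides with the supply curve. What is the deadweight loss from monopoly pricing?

Competitive equilibrium: 46.2 − 4Q = 27.5 + 6Q → Q* = 1.87, P* = 38.72.
Marginal revenue: MR = 46.2 − 8Q. Set MR = MC: 46.2 − 8Q = 27.5 + 6Q → Q_m = 1.3357.
Price P_m = 46.2 − 4·1.3357 = 40.8572; MC(Q_m) = 27.5 + 6·1.3357 = 35.5142.
Competitive Q* = 1.87, so ΔQ = 0.5343; wedge = 40.8572 − 35.5142 = 5.343.
DWL = ½ × 0.5343 × 5.343 = $1.43 thousand.

$1.43 thousand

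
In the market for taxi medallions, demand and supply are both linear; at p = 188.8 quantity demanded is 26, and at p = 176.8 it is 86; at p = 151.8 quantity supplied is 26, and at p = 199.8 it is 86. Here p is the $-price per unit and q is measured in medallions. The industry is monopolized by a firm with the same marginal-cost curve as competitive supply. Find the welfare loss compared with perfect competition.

$55.125

Demand slope = (176.8 − 188.8)/(86 − 26) = −0.2, so p = 194 − 0.2q.
Supply slope = (199.8 − 151.8)/(86 − 26) = 0.8, so p = 131 + 0.8q.
Competitive equilibrium: 194 − 0.2q = 131 + 0.8q → q* = 63, p* = 181.4.
Marginal revenue: MR = 194 − 0.4q. Set MR = MC: 194 − 0.4q = 131 + 0.8q → q_m = 52.5.
Price p_m = 194 − 0.2·52.5 = 183.5; MC(q_m) = 131 + 0.8·52.5 = 173.
Competitive q* = 63, so Δq = 10.5; wedge = 183.5 − 173 = 10.5.
Welfare loss = ½ × 10.5 × 10.5 = $55.125.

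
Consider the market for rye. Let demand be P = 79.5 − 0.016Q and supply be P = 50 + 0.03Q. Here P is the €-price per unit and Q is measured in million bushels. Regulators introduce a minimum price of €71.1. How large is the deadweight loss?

Competitive equilibrium: 79.5 − 0.016Q = 50 + 0.03Q → Q* = 641.3043, P* = 69.2391.
At the floor P = 71.1, quantity demanded = (79.5 − 71.1)/0.016 = 525.
Sellers' marginal cost at Q' = 525: 50 + 0.03·525 = 65.75.
ΔQ = 641.3043 − 525 = 116.3043; wedge = 71.1 − 65.75 = 5.35.
DWL = ½ × 116.3043 × 5.35 = €311.11 million.

€311.11 million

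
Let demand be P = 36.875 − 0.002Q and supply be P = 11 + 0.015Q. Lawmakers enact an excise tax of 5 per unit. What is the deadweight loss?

Competitive equilibrium: 36.875 − 0.002Q = 11 + 0.015Q → Q* = 1522.0588, P* = 33.8309.
With the tax, the buyer price exceeds the seller price by 5: (36.875 − 0.002Q) − (11 + 0.015Q) = 5 → Q' = 1227.9412.
ΔQ = 1522.0588 − 1227.9412 = 294.1176; the wedge equals the tax, 5.
DWL = ½ × 294.1176 × 5 = 735.29.

735.29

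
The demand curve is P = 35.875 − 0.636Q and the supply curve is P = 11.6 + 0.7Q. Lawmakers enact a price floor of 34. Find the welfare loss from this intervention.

154.78

Competitive equilibrium: 35.875 − 0.636Q = 11.6 + 0.7Q → Q* = 18.1699, P* = 24.3189.
At the floor P = 34, quantity demanded = (35.875 − 34)/0.636 = 2.9481.
Sellers' marginal cost at Q' = 2.9481: 11.6 + 0.7·2.9481 = 13.6637.
ΔQ = 18.1699 − 2.9481 = 15.2218; wedge = 34 − 13.6637 = 20.3363.
DWL = ½ × 15.2218 × 20.3363 = 154.78.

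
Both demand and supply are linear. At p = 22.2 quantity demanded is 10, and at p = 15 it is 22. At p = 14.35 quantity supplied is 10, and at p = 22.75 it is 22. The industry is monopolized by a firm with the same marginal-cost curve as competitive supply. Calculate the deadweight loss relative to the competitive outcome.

16.67

Demand slope = (15 − 22.2)/(22 − 10) = −0.6, so p = 28.2 − 0.6q.
Supply slope = (22.75 − 14.35)/(22 − 10) = 0.7, so p = 7.35 + 0.7q.
Competitive equilibrium: 28.2 − 0.6q = 7.35 + 0.7q → q* = 16.0385, p* = 18.5769.
Marginal revenue: MR = 28.2 − 1.2q. Set MR = MC: 28.2 − 1.2q = 7.35 + 0.7q → q_m = 10.9737.
Price p_m = 28.2 − 0.6·10.9737 = 21.6158; MC(q_m) = 7.35 + 0.7·10.9737 = 15.0316.
Competitive q* = 16.0385, so Δq = 5.0648; wedge = 21.6158 − 15.0316 = 6.5842.
The triangle = ½ × 5.0648 × 6.5842 = 16.67.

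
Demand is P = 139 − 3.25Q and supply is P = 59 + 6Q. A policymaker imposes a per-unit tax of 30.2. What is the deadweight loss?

49.30

Competitive equilibrium: 139 − 3.25Q = 59 + 6Q → Q* = 8.6486, P* = 110.8919.
With the tax, the buyer price exceeds the seller price by 30.2: (139 − 3.25Q) − (59 + 6Q) = 30.2 → Q' = 5.3838.
ΔQ = 8.6486 − 5.3838 = 3.2648; the wedge equals the tax, 30.2.
DWL = ½ × 3.2648 × 30.2 = 49.30.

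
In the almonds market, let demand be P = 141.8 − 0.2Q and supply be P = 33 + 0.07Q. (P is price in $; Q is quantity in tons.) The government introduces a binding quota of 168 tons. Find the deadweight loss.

$7453.03

Competitive equilibrium: 141.8 − 0.2Q = 33 + 0.07Q → Q* = 402.963, P* = 61.2074.
At Q = 168: demand price = 141.8 − 0.2·168 = 108.2; supply price = 33 + 0.07·168 = 44.76.
ΔQ = 402.963 − 168 = 234.963; wedge = 108.2 − 44.76 = 63.44.
DWL = ½ × 234.963 × 63.44 = $7453.03.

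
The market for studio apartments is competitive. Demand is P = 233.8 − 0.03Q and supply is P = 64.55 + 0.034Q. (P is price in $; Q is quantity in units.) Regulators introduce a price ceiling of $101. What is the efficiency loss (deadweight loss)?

Competitive equilibrium: 233.8 − 0.03Q = 64.55 + 0.034Q → Q* = 2644.53125, P* = 154.46406.
At the ceiling P = 101, quantity supplied = (101 − 64.55)/0.034 = 1072.05882.
Willingness to pay at Q' = 1072.05882: 233.8 − 0.03·1072.05882 = 201.63824.
ΔQ = 2644.53125 − 1072.05882 = 1572.47243; wedge = 201.63824 − 101 = 100.63824.
Welfare loss = ½ × 1572.47243 × 100.63824 = $79125.43.

$79125.43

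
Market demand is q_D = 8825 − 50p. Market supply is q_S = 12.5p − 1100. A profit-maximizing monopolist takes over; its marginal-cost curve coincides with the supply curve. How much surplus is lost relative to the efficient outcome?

In inverse form: demand p = 176.5 − 0.02q, supply p = 88 + 0.08q.
Competitive equilibrium: 176.5 − 0.02q = 88 + 0.08q → q* = 885, p* = 158.8.
Marginal revenue: MR = 176.5 − 0.04q. Set MR = MC: 176.5 − 0.04q = 88 + 0.08q → q_m = 737.5.
Price p_m = 176.5 − 0.02·737.5 = 161.75; MC(q_m) = 88 + 0.08·737.5 = 147.
Competitive q* = 885, so Δq = 147.5; wedge = 161.75 − 147 = 14.75.
Deadweight loss = ½ × 147.5 × 14.75 = 1087.81.

1087.81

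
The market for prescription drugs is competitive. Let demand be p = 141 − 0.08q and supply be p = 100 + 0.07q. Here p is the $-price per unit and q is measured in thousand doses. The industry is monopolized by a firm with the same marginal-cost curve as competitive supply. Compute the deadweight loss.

Competitive equilibrium: 141 − 0.08q = 100 + 0.07q → q* = 273.33333, p* = 119.13333.
Marginal revenue: MR = 141 − 0.16q. Set MR = MC: 141 − 0.16q = 100 + 0.07q → q_m = 178.26087.
Price p_m = 141 − 0.08·178.26087 = 126.73913; MC(q_m) = 100 + 0.07·178.26087 = 112.47826.
Competitive q* = 273.33333, so Δq = 95.07246; wedge = 126.73913 − 112.47826 = 14.26087.
Deadweight loss = ½ × 95.07246 × 14.26087 = $677.91 thousand.

$677.91 thousand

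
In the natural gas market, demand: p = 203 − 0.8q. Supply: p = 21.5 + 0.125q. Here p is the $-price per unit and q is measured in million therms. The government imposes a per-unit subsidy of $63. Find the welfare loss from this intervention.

Competitive equilibrium: 203 − 0.8q = 21.5 + 0.125q → q* = 196.2162, p* = 46.027.
The subsidy lowers effective supply by 63: p = 0.125q − 41.5.
New quantity: 203 − 0.8q = 0.125q − 41.5 → q' = 264.3243.
Overproduction Δq = 264.3243 − 196.2162 = 68.1081; wedge = subsidy = 63.
The triangle = ½ × 68.1081 × 63 = $2145.41 million.

$2145.41 million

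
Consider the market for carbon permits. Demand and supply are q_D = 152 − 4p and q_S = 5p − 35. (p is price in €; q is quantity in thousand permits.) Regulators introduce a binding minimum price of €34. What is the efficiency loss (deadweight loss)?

In inverse form: demand p = 38 − 0.25q, supply p = 7 + 0.2q.
Competitive equilibrium: 38 − 0.25q = 7 + 0.2q → q* = 68.8889, p* = 20.7778.
At the floor p = 34, quantity demanded = (38 − 34)/0.25 = 16.
Sellers' marginal cost at q' = 16: 7 + 0.2·16 = 10.2.
Δq = 68.8889 − 16 = 52.8889; wedge = 34 − 10.2 = 23.8.
Deadweight loss = ½ × 52.8889 × 23.8 = €629.38 thousand.

€629.38 thousand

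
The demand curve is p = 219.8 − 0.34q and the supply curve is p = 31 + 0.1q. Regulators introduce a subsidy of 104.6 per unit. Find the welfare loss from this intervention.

Competitive equilibrium: 219.8 − 0.34q = 31 + 0.1q → q* = 429.0909, p* = 73.9091.
The subsidy lowers effective supply by 104.6: p = 0.1q − 73.6.
New quantity: 219.8 − 0.34q = 0.1q − 73.6 → q' = 666.8182.
Overproduction Δq = 666.8182 − 429.0909 = 237.7273; wedge = subsidy = 104.6.
DWL = ½ × 237.7273 × 104.6 = 12433.14.

12433.14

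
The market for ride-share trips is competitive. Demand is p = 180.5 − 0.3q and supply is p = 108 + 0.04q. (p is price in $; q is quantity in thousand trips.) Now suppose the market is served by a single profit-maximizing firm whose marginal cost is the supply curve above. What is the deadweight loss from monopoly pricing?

Competitive equilibrium: 180.5 − 0.3q = 108 + 0.04q → q* = 213.23529, p* = 116.52941.
Marginal revenue: MR = 180.5 − 0.6q. Set MR = MC: 180.5 − 0.6q = 108 + 0.04q → q_m = 113.28125.
Price p_m = 180.5 − 0.3·113.28125 = 146.51563; MC(q_m) = 108 + 0.04·113.28125 = 112.53125.
Competitive q* = 213.23529, so Δq = 99.95404; wedge = 146.51563 − 112.53125 = 33.98438.
Welfare loss = ½ × 99.95404 × 33.98438 = $1698.44 thousand.

$1698.44 thousand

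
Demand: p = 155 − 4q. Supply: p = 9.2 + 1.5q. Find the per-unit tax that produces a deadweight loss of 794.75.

Competitive equilibrium: 155 − 4q = 9.2 + 1.5q → q* = 26.5091, p* = 48.9636.
A tax t gives Δq = t/5.5 and wedge t, so DWL = t²/11.
t²/11 = 794.75 → t² = 8742.25 → t = 93.5.

93.5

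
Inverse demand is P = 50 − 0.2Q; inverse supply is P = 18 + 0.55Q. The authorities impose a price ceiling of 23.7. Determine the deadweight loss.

391.31

Competitive equilibrium: 50 − 0.2Q = 18 + 0.55Q → Q* = 42.6667, P* = 41.4667.
At the ceiling P = 23.7, quantity supplied = (23.7 − 18)/0.55 = 10.3636.
Willingness to pay at Q' = 10.3636: 50 − 0.2·10.3636 = 47.9273.
ΔQ = 42.6667 − 10.3636 = 32.3031; wedge = 47.9273 − 23.7 = 24.2273.
Deadweight loss = ½ × 32.3031 × 24.2273 = 391.31.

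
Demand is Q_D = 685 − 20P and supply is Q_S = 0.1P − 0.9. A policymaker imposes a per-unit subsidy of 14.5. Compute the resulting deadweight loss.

In inverse form: demand P = 34.25 − 0.05Q, supply P = 9 + 10Q.
Competitive equilibrium: 34.25 − 0.05Q = 9 + 10Q → Q* = 2.5124, P* = 34.1244.
The subsidy lowers effective supply by 14.5: P = 10Q − 5.5.
New quantity: 34.25 − 0.05Q = 10Q − 5.5 → Q' = 3.9552.
Overproduction ΔQ = 3.9552 − 2.5124 = 1.4428; wedge = subsidy = 14.5.
DWL = ½ × 1.4428 × 14.5 = 10.46.

10.46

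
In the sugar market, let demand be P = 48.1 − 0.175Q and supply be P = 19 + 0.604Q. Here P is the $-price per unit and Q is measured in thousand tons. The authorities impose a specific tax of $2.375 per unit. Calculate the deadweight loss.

Competitive equilibrium: 48.1 − 0.175Q = 19 + 0.604Q → Q* = 37.3556, P* = 41.5628.
With the tax, the buyer price exceeds the seller price by 2.375: (48.1 − 0.175Q) − (19 + 0.604Q) = 2.375 → Q' = 34.3068.
ΔQ = 37.3556 − 34.3068 = 3.0488; the wedge equals the tax, 2.375.
DWL = ½ × 3.0488 × 2.375 = $3.62 thousand.

$3.62 thousand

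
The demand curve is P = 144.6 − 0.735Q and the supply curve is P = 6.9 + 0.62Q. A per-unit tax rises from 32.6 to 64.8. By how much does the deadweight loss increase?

Competitive equilibrium: 144.6 − 0.735Q = 6.9 + 0.62Q → Q* = 101.6236, P* = 69.9066.
For a per-unit tax t: ΔQ = t/1.355, so DWL = ½·t·(t/1.355) = t²/2.71.
At t = 32.6: DWL = 392.162. At t = 64.8: DWL = 1549.461.
Increase = 1549.461 − 392.162 = 1157.30.

1157.30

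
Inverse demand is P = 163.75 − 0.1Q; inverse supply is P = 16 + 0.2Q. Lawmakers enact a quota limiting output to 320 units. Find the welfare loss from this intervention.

Competitive equilibrium: 163.75 − 0.1Q = 16 + 0.2Q → Q* = 492.5, P* = 114.5.
At Q = 320: demand price = 163.75 − 0.1·320 = 131.75; supply price = 16 + 0.2·320 = 80.
ΔQ = 492.5 − 320 = 172.5; wedge = 131.75 − 80 = 51.75.
Welfare loss = ½ × 172.5 × 51.75 = 4463.44.

4463.44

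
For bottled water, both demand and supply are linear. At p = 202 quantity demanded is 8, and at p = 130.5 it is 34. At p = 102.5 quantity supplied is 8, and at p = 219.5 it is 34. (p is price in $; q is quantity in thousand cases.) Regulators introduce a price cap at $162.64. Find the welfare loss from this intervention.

Demand slope = (130.5 − 202)/(34 − 8) = −2.75, so p = 224 − 2.75q.
Supply slope = (219.5 − 102.5)/(34 − 8) = 4.5, so p = 66.5 + 4.5q.
Competitive equilibrium: 224 − 2.75q = 66.5 + 4.5q → q* = 21.7241, p* = 164.2586.
At the ceiling p = 162.64, quantity supplied = (162.64 − 66.5)/4.5 = 21.3644.
Willingness to pay at q' = 21.3644: 224 − 2.75·21.3644 = 165.2479.
Δq = 21.7241 − 21.3644 = 0.3597; wedge = 165.2479 − 162.64 = 2.6079.
The triangle = ½ × 0.3597 × 2.6079 = $0.47 thousand.

$0.47 thousand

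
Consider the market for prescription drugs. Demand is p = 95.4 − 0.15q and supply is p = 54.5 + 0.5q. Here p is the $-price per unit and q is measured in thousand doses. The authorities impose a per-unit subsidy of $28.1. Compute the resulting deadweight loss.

$607.39 thousand

Competitive equilibrium: 95.4 − 0.15q = 54.5 + 0.5q → q* = 62.9231, p* = 85.9615.
The subsidy lowers effective supply by 28.1: p = 26.4 + 0.5q.
New quantity: 95.4 − 0.15q = 26.4 + 0.5q → q' = 106.1538.
Overproduction Δq = 106.1538 − 62.9231 = 43.2307; wedge = subsidy = 28.1.
The triangle = ½ × 43.2307 × 28.1 = $607.39 thousand.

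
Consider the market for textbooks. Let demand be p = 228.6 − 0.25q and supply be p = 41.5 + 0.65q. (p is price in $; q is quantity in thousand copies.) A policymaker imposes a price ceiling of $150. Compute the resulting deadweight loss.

Competitive equilibrium: 228.6 − 0.25q = 41.5 + 0.65q → q* = 207.8889, p* = 176.6278.
At the ceiling p = 150, quantity supplied = (150 − 41.5)/0.65 = 166.9231.
Willingness to pay at q' = 166.9231: 228.6 − 0.25·166.9231 = 186.8692.
Δq = 207.8889 − 166.9231 = 40.9658; wedge = 186.8692 − 150 = 36.8692.
DWL = ½ × 40.9658 × 36.8692 = $755.19 thousand.

$755.19 thousand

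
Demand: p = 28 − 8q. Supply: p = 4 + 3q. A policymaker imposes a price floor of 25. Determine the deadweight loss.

17.96

Competitive equilibrium: 28 − 8q = 4 + 3q → q* = 2.1818, p* = 10.5455.
At the floor p = 25, quantity demanded = (28 − 25)/8 = 0.375.
Sellers' marginal cost at q' = 0.375: 4 + 3·0.375 = 5.125.
Δq = 2.1818 − 0.375 = 1.8068; wedge = 25 − 5.125 = 19.875.
Deadweight loss = ½ × 1.8068 × 19.875 = 17.96.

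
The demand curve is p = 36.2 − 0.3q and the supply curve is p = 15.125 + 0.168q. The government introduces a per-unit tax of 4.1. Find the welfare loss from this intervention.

Competitive equilibrium: 36.2 − 0.3q = 15.125 + 0.168q → q* = 45.0321, p* = 22.6904.
With the tax, the buyer price exceeds the seller price by 4.1: (36.2 − 0.3q) − (15.125 + 0.168q) = 4.1 → q' = 36.2714.
Δq = 45.0321 − 36.2714 = 8.7607; the wedge equals the tax, 4.1.
Deadweight loss = ½ × 8.7607 × 4.1 = 17.96.

17.96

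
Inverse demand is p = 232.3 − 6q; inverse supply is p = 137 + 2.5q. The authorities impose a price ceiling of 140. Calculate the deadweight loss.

Competitive equilibrium: 232.3 − 6q = 137 + 2.5q → q* = 11.2118, p* = 165.0294.
At the ceiling p = 140, quantity supplied = (140 − 137)/2.5 = 1.2.
Willingness to pay at q' = 1.2: 232.3 − 6·1.2 = 225.1.
Δq = 11.2118 − 1.2 = 10.0118; wedge = 225.1 − 140 = 85.1.
Welfare loss = ½ × 10.0118 × 85.1 = 426.

426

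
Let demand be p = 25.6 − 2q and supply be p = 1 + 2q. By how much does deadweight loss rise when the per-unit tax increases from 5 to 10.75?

Competitive equilibrium: 25.6 − 2q = 1 + 2q → q* = 6.15, p* = 13.3.
For a per-unit tax t: Δq = t/4, so DWL = ½·t·(t/4) = t²/8.
At t = 5: DWL = 3.125. At t = 10.75: DWL = 14.445.
Increase = 14.445 − 3.125 = 11.32.

11.32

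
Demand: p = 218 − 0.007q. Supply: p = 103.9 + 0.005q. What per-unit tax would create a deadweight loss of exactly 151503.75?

Competitive equilibrium: 218 − 0.007q = 103.9 + 0.005q → q* = 9508.3333, p* = 151.4417.
A tax t gives Δq = t/0.012 and wedge t, so DWL = t²/0.024.
t²/0.024 = 151503.75 → t² = 3636.09 → t = 60.3.

60.3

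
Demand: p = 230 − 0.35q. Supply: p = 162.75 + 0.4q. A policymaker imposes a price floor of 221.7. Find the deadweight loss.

1631.14

Competitive equilibrium: 230 − 0.35q = 162.75 + 0.4q → q* = 89.6667, p* = 198.6167.
At the floor p = 221.7, quantity demanded = (230 − 221.7)/0.35 = 23.7143.
Sellers' marginal cost at q' = 23.7143: 162.75 + 0.4·23.7143 = 172.2357.
Δq = 89.6667 − 23.7143 = 65.9524; wedge = 221.7 − 172.2357 = 49.4643.
The triangle = ½ × 65.9524 × 49.4643 = 1631.14.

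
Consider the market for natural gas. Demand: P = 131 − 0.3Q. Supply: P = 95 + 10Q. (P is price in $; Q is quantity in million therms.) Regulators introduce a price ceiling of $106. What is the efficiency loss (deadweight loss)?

Competitive equilibrium: 131 − 0.3Q = 95 + 10Q → Q* = 3.4951, P* = 129.9515.
At the ceiling P = 106, quantity supplied = (106 − 95)/10 = 1.1.
Willingness to pay at Q' = 1.1: 131 − 0.3·1.1 = 130.67.
ΔQ = 3.4951 − 1.1 = 2.3951; wedge = 130.67 − 106 = 24.67.
The triangle = ½ × 2.3951 × 24.67 = $29.54 million.

$29.54 million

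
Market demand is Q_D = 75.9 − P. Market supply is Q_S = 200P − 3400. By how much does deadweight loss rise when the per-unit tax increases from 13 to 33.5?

474.25

In inverse form: demand P = 75.9 − Q, supply P = 17 + 0.005Q.
Competitive equilibrium: 75.9 − Q = 17 + 0.005Q → Q* = 58.607, P* = 17.293.
For a per-unit tax t: ΔQ = t/1.005, so DWL = ½·t·(t/1.005) = t²/2.01.
At t = 13: DWL = 84.08. At t = 33.5: DWL = 558.333.
Increase = 558.333 − 84.08 = 474.25.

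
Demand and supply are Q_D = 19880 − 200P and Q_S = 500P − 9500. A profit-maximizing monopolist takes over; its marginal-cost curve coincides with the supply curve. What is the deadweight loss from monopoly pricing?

80160.71

In inverse form: demand P = 99.4 − 0.005Q, supply P = 19 + 0.002Q.
Competitive equilibrium: 99.4 − 0.005Q = 19 + 0.002Q → Q* = 11485.7143, P* = 41.9714.
Marginal revenue: MR = 99.4 − 0.01Q. Set MR = MC: 99.4 − 0.01Q = 19 + 0.002Q → Q_m = 6700.
Price P_m = 99.4 − 0.005·6700 = 65.9; MC(Q_m) = 19 + 0.002·6700 = 32.4.
Competitive Q* = 11485.7143, so ΔQ = 4785.7143; wedge = 65.9 − 32.4 = 33.5.
The triangle = ½ × 4785.7143 × 33.5 = 80160.71.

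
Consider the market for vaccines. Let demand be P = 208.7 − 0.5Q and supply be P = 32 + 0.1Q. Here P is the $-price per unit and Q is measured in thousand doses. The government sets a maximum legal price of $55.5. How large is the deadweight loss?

Competitive equilibrium: 208.7 − 0.5Q = 32 + 0.1Q → Q* = 294.5, P* = 61.45.
At the ceiling P = 55.5, quantity supplied = (55.5 − 32)/0.1 = 235.
Willingness to pay at Q' = 235: 208.7 − 0.5·235 = 91.2.
ΔQ = 294.5 − 235 = 59.5; wedge = 91.2 − 55.5 = 35.7.
Deadweight loss = ½ × 59.5 × 35.7 = $1062.075 thousand.

$1062.075 thousand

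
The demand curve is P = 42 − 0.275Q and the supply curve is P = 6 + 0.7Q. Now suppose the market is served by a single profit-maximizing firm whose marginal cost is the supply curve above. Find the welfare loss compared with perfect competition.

32.17

Competitive equilibrium: 42 − 0.275Q = 6 + 0.7Q → Q* = 36.9231, P* = 31.8462.
Marginal revenue: MR = 42 − 0.55Q. Set MR = MC: 42 − 0.55Q = 6 + 0.7Q → Q_m = 28.8.
Price P_m = 42 − 0.275·28.8 = 34.08; MC(Q_m) = 6 + 0.7·28.8 = 26.16.
Competitive Q* = 36.9231, so ΔQ = 8.1231; wedge = 34.08 − 26.16 = 7.92.
Welfare loss = ½ × 8.1231 × 7.92 = 32.17.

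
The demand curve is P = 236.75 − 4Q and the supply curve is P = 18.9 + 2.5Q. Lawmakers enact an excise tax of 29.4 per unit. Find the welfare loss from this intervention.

66.49

Competitive equilibrium: 236.75 − 4Q = 18.9 + 2.5Q → Q* = 33.5154, P* = 102.6885.
With the tax, the buyer price exceeds the seller price by 29.4: (236.75 − 4Q) − (18.9 + 2.5Q) = 29.4 → Q' = 28.9923.
ΔQ = 33.5154 − 28.9923 = 4.5231; the wedge equals the tax, 29.4.
Deadweight loss = ½ × 4.5231 × 29.4 = 66.49.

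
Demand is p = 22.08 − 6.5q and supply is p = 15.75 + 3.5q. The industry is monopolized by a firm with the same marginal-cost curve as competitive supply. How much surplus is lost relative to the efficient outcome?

Competitive equilibrium: 22.08 − 6.5q = 15.75 + 3.5q → q* = 0.633, p* = 17.9655.
Marginal revenue: MR = 22.08 − 13q. Set MR = MC: 22.08 − 13q = 15.75 + 3.5q → q_m = 0.3836.
Price p_m = 22.08 − 6.5·0.3836 = 19.5866; MC(q_m) = 15.75 + 3.5·0.3836 = 17.0926.
Competitive q* = 0.633, so Δq = 0.2494; wedge = 19.5866 − 17.0926 = 2.494.
DWL = ½ × 0.2494 × 2.494 = 0.31.

0.31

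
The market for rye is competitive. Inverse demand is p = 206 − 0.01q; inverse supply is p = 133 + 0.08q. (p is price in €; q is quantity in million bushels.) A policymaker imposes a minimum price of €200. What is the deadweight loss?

€2005.56 million

Competitive equilibrium: 206 − 0.01q = 133 + 0.08q → q* = 811.1111, p* = 197.8889.
At the floor p = 200, quantity demanded = (206 − 200)/0.01 = 600.
Sellers' marginal cost at q' = 600: 133 + 0.08·600 = 181.
Δq = 811.1111 − 600 = 211.1111; wedge = 200 − 181 = 19.
DWL = ½ × 211.1111 × 19 = €2005.56 million.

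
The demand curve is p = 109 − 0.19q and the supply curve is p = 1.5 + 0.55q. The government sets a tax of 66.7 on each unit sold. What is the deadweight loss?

3006.01

Competitive equilibrium: 109 − 0.19q = 1.5 + 0.55q → q* = 145.2703, p* = 81.3986.
With the tax, the buyer price exceeds the seller price by 66.7: (109 − 0.19q) − (1.5 + 0.55q) = 66.7 → q' = 55.1351.
Δq = 145.2703 − 55.1351 = 90.1352; the wedge equals the tax, 66.7.
Deadweight loss = ½ × 90.1352 × 66.7 = 3006.01.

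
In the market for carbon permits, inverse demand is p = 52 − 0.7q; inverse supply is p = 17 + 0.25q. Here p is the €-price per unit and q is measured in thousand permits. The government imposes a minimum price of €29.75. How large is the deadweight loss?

€12.14 thousand

Competitive equilibrium: 52 − 0.7q = 17 + 0.25q → q* = 36.8421, p* = 26.2105.
At the floor p = 29.75, quantity demanded = (52 − 29.75)/0.7 = 31.7857.
Sellers' marginal cost at q' = 31.7857: 17 + 0.25·31.7857 = 24.9464.
Δq = 36.8421 − 31.7857 = 5.0564; wedge = 29.75 − 24.9464 = 4.8036.
Welfare loss = ½ × 5.0564 × 4.8036 = €12.14 thousand.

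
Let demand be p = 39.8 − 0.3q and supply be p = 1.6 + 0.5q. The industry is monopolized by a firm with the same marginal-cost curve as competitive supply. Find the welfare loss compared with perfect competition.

67.84

Competitive equilibrium: 39.8 − 0.3q = 1.6 + 0.5q → q* = 47.75, p* = 25.475.
Marginal revenue: MR = 39.8 − 0.6q. Set MR = MC: 39.8 − 0.6q = 1.6 + 0.5q → q_m = 34.7273.
Price p_m = 39.8 − 0.3·34.7273 = 29.3818; MC(q_m) = 1.6 + 0.5·34.7273 = 18.9637.
Competitive q* = 47.75, so Δq = 13.0227; wedge = 29.3818 − 18.9637 = 10.4181.
DWL = ½ × 13.0227 × 10.4181 = 67.84.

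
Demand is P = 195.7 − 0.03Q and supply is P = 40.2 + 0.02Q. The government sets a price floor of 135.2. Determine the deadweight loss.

29884.44

Competitive equilibrium: 195.7 − 0.03Q = 40.2 + 0.02Q → Q* = 3110, P* = 102.4.
At the floor P = 135.2, quantity demanded = (195.7 − 135.2)/0.03 = 2016.666667.
Sellers' marginal cost at Q' = 2016.666667: 40.2 + 0.02·2016.666667 = 80.533333.
ΔQ = 3110 − 2016.666667 = 1093.333333; wedge = 135.2 − 80.533333 = 54.666667.
DWL = ½ × 1093.333333 × 54.666667 = 29884.44.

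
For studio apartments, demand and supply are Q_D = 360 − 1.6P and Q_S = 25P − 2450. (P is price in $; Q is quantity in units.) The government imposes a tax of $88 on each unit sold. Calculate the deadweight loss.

$5822.56

In inverse form: demand P = 225 − 0.625Q, supply P = 98 + 0.04Q.
Competitive equilibrium: 225 − 0.625Q = 98 + 0.04Q → Q* = 190.9774, P* = 105.6391.
With the tax, the buyer price exceeds the seller price by 88: (225 − 0.625Q) − (98 + 0.04Q) = 88 → Q' = 58.6466.
ΔQ = 190.9774 − 58.6466 = 132.3308; the wedge equals the tax, 88.
The triangle = ½ × 132.3308 × 88 = $5822.56.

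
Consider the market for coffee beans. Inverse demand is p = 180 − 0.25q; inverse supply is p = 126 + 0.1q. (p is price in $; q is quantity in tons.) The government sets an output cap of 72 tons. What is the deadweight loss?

Competitive equilibrium: 180 − 0.25q = 126 + 0.1q → q* = 154.2857, p* = 141.4286.
At q = 72: demand price = 180 − 0.25·72 = 162; supply price = 126 + 0.1·72 = 133.2.
Δq = 154.2857 − 72 = 82.2857; wedge = 162 − 133.2 = 28.8.
DWL = ½ × 82.2857 × 28.8 = $1184.91.

$1184.91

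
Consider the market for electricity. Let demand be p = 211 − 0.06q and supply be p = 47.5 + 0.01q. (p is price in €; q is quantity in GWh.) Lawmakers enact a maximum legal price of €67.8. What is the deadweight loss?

Competitive equilibrium: 211 − 0.06q = 47.5 + 0.01q → q* = 2335.7143, p* = 70.8571.
At the ceiling p = 67.8, quantity supplied = (67.8 − 47.5)/0.01 = 2030.
Willingness to pay at q' = 2030: 211 − 0.06·2030 = 89.2.
Δq = 2335.7143 − 2030 = 305.7143; wedge = 89.2 − 67.8 = 21.4.
The triangle = ½ × 305.7143 × 21.4 = €3271.14.

€3271.14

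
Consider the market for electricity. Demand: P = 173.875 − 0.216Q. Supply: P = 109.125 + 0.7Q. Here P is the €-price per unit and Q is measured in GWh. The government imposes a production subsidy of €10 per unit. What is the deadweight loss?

Competitive equilibrium: 173.875 − 0.216Q = 109.125 + 0.7Q → Q* = 70.6878, P* = 158.6064.
The subsidy lowers effective supply by 10: P = 99.125 + 0.7Q.
New quantity: 173.875 − 0.216Q = 99.125 + 0.7Q → Q' = 81.6048.
Overproduction ΔQ = 81.6048 − 70.6878 = 10.917; wedge = subsidy = 10.
The triangle = ½ × 10.917 × 10 = €54.59.

€54.59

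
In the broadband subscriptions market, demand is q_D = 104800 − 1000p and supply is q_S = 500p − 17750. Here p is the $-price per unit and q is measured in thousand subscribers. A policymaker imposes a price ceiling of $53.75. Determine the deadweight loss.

$292950.94 thousand

In inverse form: demand p = 104.8 − 0.001q, supply p = 35.5 + 0.002q.
Competitive equilibrium: 104.8 − 0.001q = 35.5 + 0.002q → q* = 23100, p* = 81.7.
At the ceiling p = 53.75, quantity supplied = (53.75 − 35.5)/0.002 = 9125.
Willingness to pay at q' = 9125: 104.8 − 0.001·9125 = 95.675.
Δq = 23100 − 9125 = 13975; wedge = 95.675 − 53.75 = 41.925.
The triangle = ½ × 13975 × 41.925 = $292950.94 thousand.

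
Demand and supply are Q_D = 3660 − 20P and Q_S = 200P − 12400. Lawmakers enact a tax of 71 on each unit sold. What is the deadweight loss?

45827.27

In inverse form: demand P = 183 − 0.05Q, supply P = 62 + 0.005Q.
Competitive equilibrium: 183 − 0.05Q = 62 + 0.005Q → Q* = 2200, P* = 73.
With the tax, the buyer price exceeds the seller price by 71: (183 − 0.05Q) − (62 + 0.005Q) = 71 → Q' = 909.0909.
ΔQ = 2200 − 909.0909 = 1290.9091; the wedge equals the tax, 71.
Deadweight loss = ½ × 1290.9091 × 71 = 45827.27.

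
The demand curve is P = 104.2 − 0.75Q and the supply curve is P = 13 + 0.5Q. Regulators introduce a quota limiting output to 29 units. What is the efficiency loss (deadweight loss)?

Competitive equilibrium: 104.2 − 0.75Q = 13 + 0.5Q → Q* = 72.96, P* = 49.48.
At Q = 29: demand price = 104.2 − 0.75·29 = 82.45; supply price = 13 + 0.5·29 = 27.5.
ΔQ = 72.96 − 29 = 43.96; wedge = 82.45 − 27.5 = 54.95.
DWL = ½ × 43.96 × 54.95 = 1207.801.

1207.801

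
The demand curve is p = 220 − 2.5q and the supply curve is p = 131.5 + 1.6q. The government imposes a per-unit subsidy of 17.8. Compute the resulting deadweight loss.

38.64

Competitive equilibrium: 220 − 2.5q = 131.5 + 1.6q → q* = 21.5854, p* = 166.0366.
The subsidy lowers effective supply by 17.8: p = 113.7 + 1.6q.
New quantity: 220 − 2.5q = 113.7 + 1.6q → q' = 25.9268.
Overproduction Δq = 25.9268 − 21.5854 = 4.3414; wedge = subsidy = 17.8.
DWL = ½ × 4.3414 × 17.8 = 38.64.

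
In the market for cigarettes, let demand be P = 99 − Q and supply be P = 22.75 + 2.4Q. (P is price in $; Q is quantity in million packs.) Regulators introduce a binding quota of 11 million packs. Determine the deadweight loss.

$221.96 million

Competitive equilibrium: 99 − Q = 22.75 + 2.4Q → Q* = 22.4265, P* = 76.5735.
At Q = 11: demand price = 99 − 1·11 = 88; supply price = 22.75 + 2.4·11 = 49.15.
ΔQ = 22.4265 − 11 = 11.4265; wedge = 88 − 49.15 = 38.85.
Deadweight loss = ½ × 11.4265 × 38.85 = $221.96 million.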